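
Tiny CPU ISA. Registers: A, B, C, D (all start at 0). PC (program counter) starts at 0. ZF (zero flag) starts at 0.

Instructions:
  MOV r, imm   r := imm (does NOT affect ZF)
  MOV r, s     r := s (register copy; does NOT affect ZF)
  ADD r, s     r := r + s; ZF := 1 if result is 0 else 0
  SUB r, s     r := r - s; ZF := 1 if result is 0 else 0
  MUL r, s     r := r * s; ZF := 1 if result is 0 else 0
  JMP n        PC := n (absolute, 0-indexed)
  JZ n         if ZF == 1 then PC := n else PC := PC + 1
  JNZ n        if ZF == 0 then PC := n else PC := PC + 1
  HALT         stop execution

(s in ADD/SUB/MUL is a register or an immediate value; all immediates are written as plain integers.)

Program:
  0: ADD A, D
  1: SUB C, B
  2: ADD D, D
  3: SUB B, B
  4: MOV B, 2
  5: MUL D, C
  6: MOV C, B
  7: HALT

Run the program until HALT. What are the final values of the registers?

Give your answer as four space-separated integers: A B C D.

Step 1: PC=0 exec 'ADD A, D'. After: A=0 B=0 C=0 D=0 ZF=1 PC=1
Step 2: PC=1 exec 'SUB C, B'. After: A=0 B=0 C=0 D=0 ZF=1 PC=2
Step 3: PC=2 exec 'ADD D, D'. After: A=0 B=0 C=0 D=0 ZF=1 PC=3
Step 4: PC=3 exec 'SUB B, B'. After: A=0 B=0 C=0 D=0 ZF=1 PC=4
Step 5: PC=4 exec 'MOV B, 2'. After: A=0 B=2 C=0 D=0 ZF=1 PC=5
Step 6: PC=5 exec 'MUL D, C'. After: A=0 B=2 C=0 D=0 ZF=1 PC=6
Step 7: PC=6 exec 'MOV C, B'. After: A=0 B=2 C=2 D=0 ZF=1 PC=7
Step 8: PC=7 exec 'HALT'. After: A=0 B=2 C=2 D=0 ZF=1 PC=7 HALTED

Answer: 0 2 2 0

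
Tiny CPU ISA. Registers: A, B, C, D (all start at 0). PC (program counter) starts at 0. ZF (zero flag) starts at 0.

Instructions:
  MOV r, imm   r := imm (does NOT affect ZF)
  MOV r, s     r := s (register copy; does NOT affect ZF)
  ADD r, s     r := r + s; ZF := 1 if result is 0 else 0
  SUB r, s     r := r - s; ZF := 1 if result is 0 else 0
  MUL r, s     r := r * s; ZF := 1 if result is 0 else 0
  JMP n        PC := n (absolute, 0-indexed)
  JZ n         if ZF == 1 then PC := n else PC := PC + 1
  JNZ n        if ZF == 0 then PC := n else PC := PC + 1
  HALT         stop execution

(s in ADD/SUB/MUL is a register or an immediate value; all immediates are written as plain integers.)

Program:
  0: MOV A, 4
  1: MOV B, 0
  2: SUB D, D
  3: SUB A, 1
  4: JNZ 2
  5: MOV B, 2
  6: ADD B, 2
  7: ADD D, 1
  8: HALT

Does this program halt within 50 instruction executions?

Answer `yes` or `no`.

Answer: yes

Derivation:
Step 1: PC=0 exec 'MOV A, 4'. After: A=4 B=0 C=0 D=0 ZF=0 PC=1
Step 2: PC=1 exec 'MOV B, 0'. After: A=4 B=0 C=0 D=0 ZF=0 PC=2
Step 3: PC=2 exec 'SUB D, D'. After: A=4 B=0 C=0 D=0 ZF=1 PC=3
Step 4: PC=3 exec 'SUB A, 1'. After: A=3 B=0 C=0 D=0 ZF=0 PC=4
Step 5: PC=4 exec 'JNZ 2'. After: A=3 B=0 C=0 D=0 ZF=0 PC=2
Step 6: PC=2 exec 'SUB D, D'. After: A=3 B=0 C=0 D=0 ZF=1 PC=3
Step 7: PC=3 exec 'SUB A, 1'. After: A=2 B=0 C=0 D=0 ZF=0 PC=4
Step 8: PC=4 exec 'JNZ 2'. After: A=2 B=0 C=0 D=0 ZF=0 PC=2
Step 9: PC=2 exec 'SUB D, D'. After: A=2 B=0 C=0 D=0 ZF=1 PC=3
Step 10: PC=3 exec 'SUB A, 1'. After: A=1 B=0 C=0 D=0 ZF=0 PC=4
Step 11: PC=4 exec 'JNZ 2'. After: A=1 B=0 C=0 D=0 ZF=0 PC=2
Step 12: PC=2 exec 'SUB D, D'. After: A=1 B=0 C=0 D=0 ZF=1 PC=3
Step 13: PC=3 exec 'SUB A, 1'. After: A=0 B=0 C=0 D=0 ZF=1 PC=4
Step 14: PC=4 exec 'JNZ 2'. After: A=0 B=0 C=0 D=0 ZF=1 PC=5
Step 15: PC=5 exec 'MOV B, 2'. After: A=0 B=2 C=0 D=0 ZF=1 PC=6
Step 16: PC=6 exec 'ADD B, 2'. After: A=0 B=4 C=0 D=0 ZF=0 PC=7
Step 17: PC=7 exec 'ADD D, 1'. After: A=0 B=4 C=0 D=1 ZF=0 PC=8
Step 18: PC=8 exec 'HALT'. After: A=0 B=4 C=0 D=1 ZF=0 PC=8 HALTED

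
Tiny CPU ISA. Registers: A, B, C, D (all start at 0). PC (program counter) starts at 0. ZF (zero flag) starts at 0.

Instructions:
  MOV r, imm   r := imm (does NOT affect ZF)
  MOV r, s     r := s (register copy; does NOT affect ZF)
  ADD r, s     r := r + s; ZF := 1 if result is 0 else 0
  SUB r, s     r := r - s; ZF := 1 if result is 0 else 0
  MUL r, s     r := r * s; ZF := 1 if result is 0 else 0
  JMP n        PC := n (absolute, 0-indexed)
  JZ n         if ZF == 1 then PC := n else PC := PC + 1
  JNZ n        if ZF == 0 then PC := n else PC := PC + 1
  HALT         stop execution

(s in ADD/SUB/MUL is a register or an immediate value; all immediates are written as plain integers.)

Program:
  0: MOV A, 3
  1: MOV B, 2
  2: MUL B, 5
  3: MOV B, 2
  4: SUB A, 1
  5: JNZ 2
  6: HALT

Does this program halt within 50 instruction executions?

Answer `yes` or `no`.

Step 1: PC=0 exec 'MOV A, 3'. After: A=3 B=0 C=0 D=0 ZF=0 PC=1
Step 2: PC=1 exec 'MOV B, 2'. After: A=3 B=2 C=0 D=0 ZF=0 PC=2
Step 3: PC=2 exec 'MUL B, 5'. After: A=3 B=10 C=0 D=0 ZF=0 PC=3
Step 4: PC=3 exec 'MOV B, 2'. After: A=3 B=2 C=0 D=0 ZF=0 PC=4
Step 5: PC=4 exec 'SUB A, 1'. After: A=2 B=2 C=0 D=0 ZF=0 PC=5
Step 6: PC=5 exec 'JNZ 2'. After: A=2 B=2 C=0 D=0 ZF=0 PC=2
Step 7: PC=2 exec 'MUL B, 5'. After: A=2 B=10 C=0 D=0 ZF=0 PC=3
Step 8: PC=3 exec 'MOV B, 2'. After: A=2 B=2 C=0 D=0 ZF=0 PC=4
Step 9: PC=4 exec 'SUB A, 1'. After: A=1 B=2 C=0 D=0 ZF=0 PC=5
Step 10: PC=5 exec 'JNZ 2'. After: A=1 B=2 C=0 D=0 ZF=0 PC=2
Step 11: PC=2 exec 'MUL B, 5'. After: A=1 B=10 C=0 D=0 ZF=0 PC=3
Step 12: PC=3 exec 'MOV B, 2'. After: A=1 B=2 C=0 D=0 ZF=0 PC=4
Step 13: PC=4 exec 'SUB A, 1'. After: A=0 B=2 C=0 D=0 ZF=1 PC=5
Step 14: PC=5 exec 'JNZ 2'. After: A=0 B=2 C=0 D=0 ZF=1 PC=6
Step 15: PC=6 exec 'HALT'. After: A=0 B=2 C=0 D=0 ZF=1 PC=6 HALTED

Answer: yes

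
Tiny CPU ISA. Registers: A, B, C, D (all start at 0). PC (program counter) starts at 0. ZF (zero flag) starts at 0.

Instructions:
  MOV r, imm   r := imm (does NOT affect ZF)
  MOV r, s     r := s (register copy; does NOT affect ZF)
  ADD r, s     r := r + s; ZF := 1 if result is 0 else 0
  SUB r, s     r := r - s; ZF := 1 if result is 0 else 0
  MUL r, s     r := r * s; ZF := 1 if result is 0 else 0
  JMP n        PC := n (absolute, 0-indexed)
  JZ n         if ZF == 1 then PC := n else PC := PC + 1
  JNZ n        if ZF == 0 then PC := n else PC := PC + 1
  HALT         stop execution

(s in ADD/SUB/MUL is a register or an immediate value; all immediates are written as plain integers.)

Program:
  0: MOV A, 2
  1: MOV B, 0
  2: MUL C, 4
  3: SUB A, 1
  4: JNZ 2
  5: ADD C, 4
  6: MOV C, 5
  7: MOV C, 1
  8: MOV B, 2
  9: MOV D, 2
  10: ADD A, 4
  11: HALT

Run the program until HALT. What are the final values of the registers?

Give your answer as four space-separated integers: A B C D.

Answer: 4 2 1 2

Derivation:
Step 1: PC=0 exec 'MOV A, 2'. After: A=2 B=0 C=0 D=0 ZF=0 PC=1
Step 2: PC=1 exec 'MOV B, 0'. After: A=2 B=0 C=0 D=0 ZF=0 PC=2
Step 3: PC=2 exec 'MUL C, 4'. After: A=2 B=0 C=0 D=0 ZF=1 PC=3
Step 4: PC=3 exec 'SUB A, 1'. After: A=1 B=0 C=0 D=0 ZF=0 PC=4
Step 5: PC=4 exec 'JNZ 2'. After: A=1 B=0 C=0 D=0 ZF=0 PC=2
Step 6: PC=2 exec 'MUL C, 4'. After: A=1 B=0 C=0 D=0 ZF=1 PC=3
Step 7: PC=3 exec 'SUB A, 1'. After: A=0 B=0 C=0 D=0 ZF=1 PC=4
Step 8: PC=4 exec 'JNZ 2'. After: A=0 B=0 C=0 D=0 ZF=1 PC=5
Step 9: PC=5 exec 'ADD C, 4'. After: A=0 B=0 C=4 D=0 ZF=0 PC=6
Step 10: PC=6 exec 'MOV C, 5'. After: A=0 B=0 C=5 D=0 ZF=0 PC=7
Step 11: PC=7 exec 'MOV C, 1'. After: A=0 B=0 C=1 D=0 ZF=0 PC=8
Step 12: PC=8 exec 'MOV B, 2'. After: A=0 B=2 C=1 D=0 ZF=0 PC=9
Step 13: PC=9 exec 'MOV D, 2'. After: A=0 B=2 C=1 D=2 ZF=0 PC=10
Step 14: PC=10 exec 'ADD A, 4'. After: A=4 B=2 C=1 D=2 ZF=0 PC=11
Step 15: PC=11 exec 'HALT'. After: A=4 B=2 C=1 D=2 ZF=0 PC=11 HALTED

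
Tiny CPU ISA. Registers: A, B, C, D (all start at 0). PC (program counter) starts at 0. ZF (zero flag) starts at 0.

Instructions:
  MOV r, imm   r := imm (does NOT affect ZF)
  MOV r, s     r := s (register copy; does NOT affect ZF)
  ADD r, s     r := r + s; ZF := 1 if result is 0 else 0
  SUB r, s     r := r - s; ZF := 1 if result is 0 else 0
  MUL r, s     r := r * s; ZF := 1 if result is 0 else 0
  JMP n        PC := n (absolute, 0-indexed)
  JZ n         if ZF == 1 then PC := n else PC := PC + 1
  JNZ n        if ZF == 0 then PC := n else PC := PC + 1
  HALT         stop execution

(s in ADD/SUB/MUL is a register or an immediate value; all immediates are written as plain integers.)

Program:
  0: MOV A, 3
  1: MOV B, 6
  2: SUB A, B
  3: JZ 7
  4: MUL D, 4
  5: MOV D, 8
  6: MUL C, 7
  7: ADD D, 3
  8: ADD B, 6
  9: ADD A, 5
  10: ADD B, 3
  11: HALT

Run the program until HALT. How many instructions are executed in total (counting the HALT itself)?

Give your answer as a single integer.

Step 1: PC=0 exec 'MOV A, 3'. After: A=3 B=0 C=0 D=0 ZF=0 PC=1
Step 2: PC=1 exec 'MOV B, 6'. After: A=3 B=6 C=0 D=0 ZF=0 PC=2
Step 3: PC=2 exec 'SUB A, B'. After: A=-3 B=6 C=0 D=0 ZF=0 PC=3
Step 4: PC=3 exec 'JZ 7'. After: A=-3 B=6 C=0 D=0 ZF=0 PC=4
Step 5: PC=4 exec 'MUL D, 4'. After: A=-3 B=6 C=0 D=0 ZF=1 PC=5
Step 6: PC=5 exec 'MOV D, 8'. After: A=-3 B=6 C=0 D=8 ZF=1 PC=6
Step 7: PC=6 exec 'MUL C, 7'. After: A=-3 B=6 C=0 D=8 ZF=1 PC=7
Step 8: PC=7 exec 'ADD D, 3'. After: A=-3 B=6 C=0 D=11 ZF=0 PC=8
Step 9: PC=8 exec 'ADD B, 6'. After: A=-3 B=12 C=0 D=11 ZF=0 PC=9
Step 10: PC=9 exec 'ADD A, 5'. After: A=2 B=12 C=0 D=11 ZF=0 PC=10
Step 11: PC=10 exec 'ADD B, 3'. After: A=2 B=15 C=0 D=11 ZF=0 PC=11
Step 12: PC=11 exec 'HALT'. After: A=2 B=15 C=0 D=11 ZF=0 PC=11 HALTED
Total instructions executed: 12

Answer: 12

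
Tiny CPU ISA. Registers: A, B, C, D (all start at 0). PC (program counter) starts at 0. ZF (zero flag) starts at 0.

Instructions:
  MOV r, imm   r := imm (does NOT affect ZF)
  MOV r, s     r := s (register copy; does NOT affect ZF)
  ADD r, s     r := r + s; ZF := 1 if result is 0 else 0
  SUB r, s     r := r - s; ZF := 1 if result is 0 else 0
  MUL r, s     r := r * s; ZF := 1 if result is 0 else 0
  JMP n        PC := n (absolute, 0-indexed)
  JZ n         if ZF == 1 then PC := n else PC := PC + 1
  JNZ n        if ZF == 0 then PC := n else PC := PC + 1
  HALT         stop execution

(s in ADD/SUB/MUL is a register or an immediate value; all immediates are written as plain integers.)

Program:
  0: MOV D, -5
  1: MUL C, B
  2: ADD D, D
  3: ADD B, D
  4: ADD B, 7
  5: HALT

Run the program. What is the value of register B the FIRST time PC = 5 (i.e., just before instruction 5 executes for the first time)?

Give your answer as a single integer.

Step 1: PC=0 exec 'MOV D, -5'. After: A=0 B=0 C=0 D=-5 ZF=0 PC=1
Step 2: PC=1 exec 'MUL C, B'. After: A=0 B=0 C=0 D=-5 ZF=1 PC=2
Step 3: PC=2 exec 'ADD D, D'. After: A=0 B=0 C=0 D=-10 ZF=0 PC=3
Step 4: PC=3 exec 'ADD B, D'. After: A=0 B=-10 C=0 D=-10 ZF=0 PC=4
Step 5: PC=4 exec 'ADD B, 7'. After: A=0 B=-3 C=0 D=-10 ZF=0 PC=5
First time PC=5: B=-3

-3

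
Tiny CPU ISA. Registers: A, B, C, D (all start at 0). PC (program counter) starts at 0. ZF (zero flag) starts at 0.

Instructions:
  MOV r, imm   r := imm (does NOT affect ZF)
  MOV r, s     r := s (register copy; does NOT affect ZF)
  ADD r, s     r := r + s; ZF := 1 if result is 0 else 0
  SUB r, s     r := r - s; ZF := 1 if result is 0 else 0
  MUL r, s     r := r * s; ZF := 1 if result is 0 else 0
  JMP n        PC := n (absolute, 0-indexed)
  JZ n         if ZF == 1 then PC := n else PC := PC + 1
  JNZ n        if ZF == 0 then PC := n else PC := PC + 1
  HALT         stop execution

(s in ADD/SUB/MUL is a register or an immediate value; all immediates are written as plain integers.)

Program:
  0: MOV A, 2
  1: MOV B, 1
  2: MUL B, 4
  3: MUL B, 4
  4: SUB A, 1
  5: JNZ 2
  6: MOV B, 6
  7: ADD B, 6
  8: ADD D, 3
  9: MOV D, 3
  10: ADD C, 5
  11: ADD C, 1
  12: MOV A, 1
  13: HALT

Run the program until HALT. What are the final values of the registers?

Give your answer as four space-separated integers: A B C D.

Answer: 1 12 6 3

Derivation:
Step 1: PC=0 exec 'MOV A, 2'. After: A=2 B=0 C=0 D=0 ZF=0 PC=1
Step 2: PC=1 exec 'MOV B, 1'. After: A=2 B=1 C=0 D=0 ZF=0 PC=2
Step 3: PC=2 exec 'MUL B, 4'. After: A=2 B=4 C=0 D=0 ZF=0 PC=3
Step 4: PC=3 exec 'MUL B, 4'. After: A=2 B=16 C=0 D=0 ZF=0 PC=4
Step 5: PC=4 exec 'SUB A, 1'. After: A=1 B=16 C=0 D=0 ZF=0 PC=5
Step 6: PC=5 exec 'JNZ 2'. After: A=1 B=16 C=0 D=0 ZF=0 PC=2
Step 7: PC=2 exec 'MUL B, 4'. After: A=1 B=64 C=0 D=0 ZF=0 PC=3
Step 8: PC=3 exec 'MUL B, 4'. After: A=1 B=256 C=0 D=0 ZF=0 PC=4
Step 9: PC=4 exec 'SUB A, 1'. After: A=0 B=256 C=0 D=0 ZF=1 PC=5
Step 10: PC=5 exec 'JNZ 2'. After: A=0 B=256 C=0 D=0 ZF=1 PC=6
Step 11: PC=6 exec 'MOV B, 6'. After: A=0 B=6 C=0 D=0 ZF=1 PC=7
Step 12: PC=7 exec 'ADD B, 6'. After: A=0 B=12 C=0 D=0 ZF=0 PC=8
Step 13: PC=8 exec 'ADD D, 3'. After: A=0 B=12 C=0 D=3 ZF=0 PC=9
Step 14: PC=9 exec 'MOV D, 3'. After: A=0 B=12 C=0 D=3 ZF=0 PC=10
Step 15: PC=10 exec 'ADD C, 5'. After: A=0 B=12 C=5 D=3 ZF=0 PC=11
Step 16: PC=11 exec 'ADD C, 1'. After: A=0 B=12 C=6 D=3 ZF=0 PC=12
Step 17: PC=12 exec 'MOV A, 1'. After: A=1 B=12 C=6 D=3 ZF=0 PC=13
Step 18: PC=13 exec 'HALT'. After: A=1 B=12 C=6 D=3 ZF=0 PC=13 HALTED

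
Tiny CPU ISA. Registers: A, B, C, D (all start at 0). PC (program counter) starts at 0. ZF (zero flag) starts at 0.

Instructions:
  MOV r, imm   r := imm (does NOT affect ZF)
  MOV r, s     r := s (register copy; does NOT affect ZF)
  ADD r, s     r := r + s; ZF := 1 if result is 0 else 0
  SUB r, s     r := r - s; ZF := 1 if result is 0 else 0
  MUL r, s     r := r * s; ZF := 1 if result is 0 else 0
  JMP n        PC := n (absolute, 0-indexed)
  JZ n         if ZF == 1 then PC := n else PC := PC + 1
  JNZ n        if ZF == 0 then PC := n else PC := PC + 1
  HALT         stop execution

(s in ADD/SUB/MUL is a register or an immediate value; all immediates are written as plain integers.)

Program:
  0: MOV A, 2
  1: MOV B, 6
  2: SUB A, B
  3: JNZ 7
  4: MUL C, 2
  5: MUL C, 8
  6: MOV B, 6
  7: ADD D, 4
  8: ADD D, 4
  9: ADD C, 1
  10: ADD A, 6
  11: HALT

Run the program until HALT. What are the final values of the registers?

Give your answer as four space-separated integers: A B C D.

Answer: 2 6 1 8

Derivation:
Step 1: PC=0 exec 'MOV A, 2'. After: A=2 B=0 C=0 D=0 ZF=0 PC=1
Step 2: PC=1 exec 'MOV B, 6'. After: A=2 B=6 C=0 D=0 ZF=0 PC=2
Step 3: PC=2 exec 'SUB A, B'. After: A=-4 B=6 C=0 D=0 ZF=0 PC=3
Step 4: PC=3 exec 'JNZ 7'. After: A=-4 B=6 C=0 D=0 ZF=0 PC=7
Step 5: PC=7 exec 'ADD D, 4'. After: A=-4 B=6 C=0 D=4 ZF=0 PC=8
Step 6: PC=8 exec 'ADD D, 4'. After: A=-4 B=6 C=0 D=8 ZF=0 PC=9
Step 7: PC=9 exec 'ADD C, 1'. After: A=-4 B=6 C=1 D=8 ZF=0 PC=10
Step 8: PC=10 exec 'ADD A, 6'. After: A=2 B=6 C=1 D=8 ZF=0 PC=11
Step 9: PC=11 exec 'HALT'. After: A=2 B=6 C=1 D=8 ZF=0 PC=11 HALTED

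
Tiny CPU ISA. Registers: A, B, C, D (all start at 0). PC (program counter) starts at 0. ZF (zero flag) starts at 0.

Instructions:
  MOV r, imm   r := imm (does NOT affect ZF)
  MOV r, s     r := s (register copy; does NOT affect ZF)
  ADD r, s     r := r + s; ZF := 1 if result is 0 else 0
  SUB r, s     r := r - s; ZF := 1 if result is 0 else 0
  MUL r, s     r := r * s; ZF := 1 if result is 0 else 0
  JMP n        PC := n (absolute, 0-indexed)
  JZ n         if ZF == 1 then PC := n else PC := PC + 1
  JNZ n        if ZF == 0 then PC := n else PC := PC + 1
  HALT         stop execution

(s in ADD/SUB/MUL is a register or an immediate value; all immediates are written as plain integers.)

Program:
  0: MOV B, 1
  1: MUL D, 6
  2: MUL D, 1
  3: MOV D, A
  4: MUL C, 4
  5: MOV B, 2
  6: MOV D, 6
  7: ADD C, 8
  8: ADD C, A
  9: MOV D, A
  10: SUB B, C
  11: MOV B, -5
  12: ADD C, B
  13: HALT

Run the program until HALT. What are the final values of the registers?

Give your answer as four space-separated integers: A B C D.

Answer: 0 -5 3 0

Derivation:
Step 1: PC=0 exec 'MOV B, 1'. After: A=0 B=1 C=0 D=0 ZF=0 PC=1
Step 2: PC=1 exec 'MUL D, 6'. After: A=0 B=1 C=0 D=0 ZF=1 PC=2
Step 3: PC=2 exec 'MUL D, 1'. After: A=0 B=1 C=0 D=0 ZF=1 PC=3
Step 4: PC=3 exec 'MOV D, A'. After: A=0 B=1 C=0 D=0 ZF=1 PC=4
Step 5: PC=4 exec 'MUL C, 4'. After: A=0 B=1 C=0 D=0 ZF=1 PC=5
Step 6: PC=5 exec 'MOV B, 2'. After: A=0 B=2 C=0 D=0 ZF=1 PC=6
Step 7: PC=6 exec 'MOV D, 6'. After: A=0 B=2 C=0 D=6 ZF=1 PC=7
Step 8: PC=7 exec 'ADD C, 8'. After: A=0 B=2 C=8 D=6 ZF=0 PC=8
Step 9: PC=8 exec 'ADD C, A'. After: A=0 B=2 C=8 D=6 ZF=0 PC=9
Step 10: PC=9 exec 'MOV D, A'. After: A=0 B=2 C=8 D=0 ZF=0 PC=10
Step 11: PC=10 exec 'SUB B, C'. After: A=0 B=-6 C=8 D=0 ZF=0 PC=11
Step 12: PC=11 exec 'MOV B, -5'. After: A=0 B=-5 C=8 D=0 ZF=0 PC=12
Step 13: PC=12 exec 'ADD C, B'. After: A=0 B=-5 C=3 D=0 ZF=0 PC=13
Step 14: PC=13 exec 'HALT'. After: A=0 B=-5 C=3 D=0 ZF=0 PC=13 HALTED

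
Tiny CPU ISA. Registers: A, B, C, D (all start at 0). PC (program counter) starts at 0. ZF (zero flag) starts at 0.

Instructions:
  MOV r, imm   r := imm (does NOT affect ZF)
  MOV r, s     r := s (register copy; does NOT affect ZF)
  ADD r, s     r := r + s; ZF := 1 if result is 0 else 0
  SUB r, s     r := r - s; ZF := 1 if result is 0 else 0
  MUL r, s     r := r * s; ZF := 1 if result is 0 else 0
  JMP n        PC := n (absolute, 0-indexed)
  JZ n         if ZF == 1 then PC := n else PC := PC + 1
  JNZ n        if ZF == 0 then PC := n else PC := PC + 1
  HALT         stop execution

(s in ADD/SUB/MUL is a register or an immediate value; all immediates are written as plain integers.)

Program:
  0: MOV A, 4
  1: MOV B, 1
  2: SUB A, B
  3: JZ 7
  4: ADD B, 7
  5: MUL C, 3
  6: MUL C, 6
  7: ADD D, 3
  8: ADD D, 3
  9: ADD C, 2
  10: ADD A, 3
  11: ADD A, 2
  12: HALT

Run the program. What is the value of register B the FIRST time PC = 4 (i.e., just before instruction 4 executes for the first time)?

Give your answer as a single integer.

Step 1: PC=0 exec 'MOV A, 4'. After: A=4 B=0 C=0 D=0 ZF=0 PC=1
Step 2: PC=1 exec 'MOV B, 1'. After: A=4 B=1 C=0 D=0 ZF=0 PC=2
Step 3: PC=2 exec 'SUB A, B'. After: A=3 B=1 C=0 D=0 ZF=0 PC=3
Step 4: PC=3 exec 'JZ 7'. After: A=3 B=1 C=0 D=0 ZF=0 PC=4
First time PC=4: B=1

1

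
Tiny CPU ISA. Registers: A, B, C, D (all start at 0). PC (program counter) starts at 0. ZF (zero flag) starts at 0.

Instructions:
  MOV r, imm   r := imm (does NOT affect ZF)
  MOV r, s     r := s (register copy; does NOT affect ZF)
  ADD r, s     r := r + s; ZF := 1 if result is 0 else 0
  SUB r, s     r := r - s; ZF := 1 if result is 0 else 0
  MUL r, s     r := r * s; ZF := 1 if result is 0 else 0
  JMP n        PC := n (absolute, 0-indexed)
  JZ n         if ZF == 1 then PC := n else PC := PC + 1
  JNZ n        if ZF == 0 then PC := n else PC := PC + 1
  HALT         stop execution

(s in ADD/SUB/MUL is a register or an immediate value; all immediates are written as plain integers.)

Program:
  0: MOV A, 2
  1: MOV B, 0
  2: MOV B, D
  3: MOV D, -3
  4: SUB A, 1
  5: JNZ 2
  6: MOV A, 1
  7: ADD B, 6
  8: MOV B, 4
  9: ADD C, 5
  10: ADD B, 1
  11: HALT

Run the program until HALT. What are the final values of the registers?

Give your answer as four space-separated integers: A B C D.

Answer: 1 5 5 -3

Derivation:
Step 1: PC=0 exec 'MOV A, 2'. After: A=2 B=0 C=0 D=0 ZF=0 PC=1
Step 2: PC=1 exec 'MOV B, 0'. After: A=2 B=0 C=0 D=0 ZF=0 PC=2
Step 3: PC=2 exec 'MOV B, D'. After: A=2 B=0 C=0 D=0 ZF=0 PC=3
Step 4: PC=3 exec 'MOV D, -3'. After: A=2 B=0 C=0 D=-3 ZF=0 PC=4
Step 5: PC=4 exec 'SUB A, 1'. After: A=1 B=0 C=0 D=-3 ZF=0 PC=5
Step 6: PC=5 exec 'JNZ 2'. After: A=1 B=0 C=0 D=-3 ZF=0 PC=2
Step 7: PC=2 exec 'MOV B, D'. After: A=1 B=-3 C=0 D=-3 ZF=0 PC=3
Step 8: PC=3 exec 'MOV D, -3'. After: A=1 B=-3 C=0 D=-3 ZF=0 PC=4
Step 9: PC=4 exec 'SUB A, 1'. After: A=0 B=-3 C=0 D=-3 ZF=1 PC=5
Step 10: PC=5 exec 'JNZ 2'. After: A=0 B=-3 C=0 D=-3 ZF=1 PC=6
Step 11: PC=6 exec 'MOV A, 1'. After: A=1 B=-3 C=0 D=-3 ZF=1 PC=7
Step 12: PC=7 exec 'ADD B, 6'. After: A=1 B=3 C=0 D=-3 ZF=0 PC=8
Step 13: PC=8 exec 'MOV B, 4'. After: A=1 B=4 C=0 D=-3 ZF=0 PC=9
Step 14: PC=9 exec 'ADD C, 5'. After: A=1 B=4 C=5 D=-3 ZF=0 PC=10
Step 15: PC=10 exec 'ADD B, 1'. After: A=1 B=5 C=5 D=-3 ZF=0 PC=11
Step 16: PC=11 exec 'HALT'. After: A=1 B=5 C=5 D=-3 ZF=0 PC=11 HALTED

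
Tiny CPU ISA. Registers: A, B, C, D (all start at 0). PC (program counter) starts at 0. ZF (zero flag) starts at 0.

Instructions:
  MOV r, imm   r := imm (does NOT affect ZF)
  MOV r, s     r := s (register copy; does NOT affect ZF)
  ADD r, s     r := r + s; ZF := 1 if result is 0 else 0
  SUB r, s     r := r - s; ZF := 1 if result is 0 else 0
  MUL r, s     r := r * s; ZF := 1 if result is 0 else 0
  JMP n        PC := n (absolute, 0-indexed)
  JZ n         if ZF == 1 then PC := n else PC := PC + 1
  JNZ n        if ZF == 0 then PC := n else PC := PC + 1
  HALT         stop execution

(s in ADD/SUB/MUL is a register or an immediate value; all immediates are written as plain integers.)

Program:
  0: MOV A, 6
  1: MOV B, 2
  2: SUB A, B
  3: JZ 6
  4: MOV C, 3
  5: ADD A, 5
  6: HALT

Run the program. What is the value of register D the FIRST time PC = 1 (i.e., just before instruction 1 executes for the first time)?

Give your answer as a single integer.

Step 1: PC=0 exec 'MOV A, 6'. After: A=6 B=0 C=0 D=0 ZF=0 PC=1
First time PC=1: D=0

0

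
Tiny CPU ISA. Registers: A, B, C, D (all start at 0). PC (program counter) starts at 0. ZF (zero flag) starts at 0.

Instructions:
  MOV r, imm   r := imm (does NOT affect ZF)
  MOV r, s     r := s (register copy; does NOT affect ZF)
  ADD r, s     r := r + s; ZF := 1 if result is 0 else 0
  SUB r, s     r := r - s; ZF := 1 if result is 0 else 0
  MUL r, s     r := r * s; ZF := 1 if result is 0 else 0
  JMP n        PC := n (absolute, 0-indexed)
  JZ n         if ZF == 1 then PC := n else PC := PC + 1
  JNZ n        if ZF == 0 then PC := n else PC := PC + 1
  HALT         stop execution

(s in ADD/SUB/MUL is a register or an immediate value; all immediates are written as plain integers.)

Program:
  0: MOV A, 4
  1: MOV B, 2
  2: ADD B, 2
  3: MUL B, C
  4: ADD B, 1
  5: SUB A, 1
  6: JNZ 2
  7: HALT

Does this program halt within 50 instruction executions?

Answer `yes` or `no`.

Step 1: PC=0 exec 'MOV A, 4'. After: A=4 B=0 C=0 D=0 ZF=0 PC=1
Step 2: PC=1 exec 'MOV B, 2'. After: A=4 B=2 C=0 D=0 ZF=0 PC=2
Step 3: PC=2 exec 'ADD B, 2'. After: A=4 B=4 C=0 D=0 ZF=0 PC=3
Step 4: PC=3 exec 'MUL B, C'. After: A=4 B=0 C=0 D=0 ZF=1 PC=4
Step 5: PC=4 exec 'ADD B, 1'. After: A=4 B=1 C=0 D=0 ZF=0 PC=5
Step 6: PC=5 exec 'SUB A, 1'. After: A=3 B=1 C=0 D=0 ZF=0 PC=6
Step 7: PC=6 exec 'JNZ 2'. After: A=3 B=1 C=0 D=0 ZF=0 PC=2
Step 8: PC=2 exec 'ADD B, 2'. After: A=3 B=3 C=0 D=0 ZF=0 PC=3
Step 9: PC=3 exec 'MUL B, C'. After: A=3 B=0 C=0 D=0 ZF=1 PC=4
Step 10: PC=4 exec 'ADD B, 1'. After: A=3 B=1 C=0 D=0 ZF=0 PC=5
Step 11: PC=5 exec 'SUB A, 1'. After: A=2 B=1 C=0 D=0 ZF=0 PC=6
Step 12: PC=6 exec 'JNZ 2'. After: A=2 B=1 C=0 D=0 ZF=0 PC=2
Step 13: PC=2 exec 'ADD B, 2'. After: A=2 B=3 C=0 D=0 ZF=0 PC=3
Step 14: PC=3 exec 'MUL B, C'. After: A=2 B=0 C=0 D=0 ZF=1 PC=4
Step 15: PC=4 exec 'ADD B, 1'. After: A=2 B=1 C=0 D=0 ZF=0 PC=5
Step 16: PC=5 exec 'SUB A, 1'. After: A=1 B=1 C=0 D=0 ZF=0 PC=6
Step 17: PC=6 exec 'JNZ 2'. After: A=1 B=1 C=0 D=0 ZF=0 PC=2
Step 18: PC=2 exec 'ADD B, 2'. After: A=1 B=3 C=0 D=0 ZF=0 PC=3
Step 19: PC=3 exec 'MUL B, C'. After: A=1 B=0 C=0 D=0 ZF=1 PC=4
Step 20: PC=4 exec 'ADD B, 1'. After: A=1 B=1 C=0 D=0 ZF=0 PC=5
Step 21: PC=5 exec 'SUB A, 1'. After: A=0 B=1 C=0 D=0 ZF=1 PC=6
Step 22: PC=6 exec 'JNZ 2'. After: A=0 B=1 C=0 D=0 ZF=1 PC=7
Step 23: PC=7 exec 'HALT'. After: A=0 B=1 C=0 D=0 ZF=1 PC=7 HALTED

Answer: yes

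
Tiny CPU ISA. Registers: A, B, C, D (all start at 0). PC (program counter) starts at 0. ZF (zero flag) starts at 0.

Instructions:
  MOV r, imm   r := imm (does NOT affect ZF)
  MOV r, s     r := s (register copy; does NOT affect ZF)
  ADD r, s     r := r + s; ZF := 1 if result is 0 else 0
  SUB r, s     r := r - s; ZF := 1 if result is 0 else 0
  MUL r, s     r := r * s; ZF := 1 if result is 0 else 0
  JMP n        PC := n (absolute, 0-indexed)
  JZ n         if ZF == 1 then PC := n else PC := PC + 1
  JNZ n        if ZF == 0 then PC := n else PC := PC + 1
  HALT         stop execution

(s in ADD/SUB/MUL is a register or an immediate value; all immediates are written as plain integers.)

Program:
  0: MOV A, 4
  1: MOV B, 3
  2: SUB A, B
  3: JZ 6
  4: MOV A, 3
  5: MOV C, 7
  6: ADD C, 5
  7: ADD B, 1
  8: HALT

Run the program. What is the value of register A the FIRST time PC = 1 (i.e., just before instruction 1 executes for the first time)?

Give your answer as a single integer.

Step 1: PC=0 exec 'MOV A, 4'. After: A=4 B=0 C=0 D=0 ZF=0 PC=1
First time PC=1: A=4

4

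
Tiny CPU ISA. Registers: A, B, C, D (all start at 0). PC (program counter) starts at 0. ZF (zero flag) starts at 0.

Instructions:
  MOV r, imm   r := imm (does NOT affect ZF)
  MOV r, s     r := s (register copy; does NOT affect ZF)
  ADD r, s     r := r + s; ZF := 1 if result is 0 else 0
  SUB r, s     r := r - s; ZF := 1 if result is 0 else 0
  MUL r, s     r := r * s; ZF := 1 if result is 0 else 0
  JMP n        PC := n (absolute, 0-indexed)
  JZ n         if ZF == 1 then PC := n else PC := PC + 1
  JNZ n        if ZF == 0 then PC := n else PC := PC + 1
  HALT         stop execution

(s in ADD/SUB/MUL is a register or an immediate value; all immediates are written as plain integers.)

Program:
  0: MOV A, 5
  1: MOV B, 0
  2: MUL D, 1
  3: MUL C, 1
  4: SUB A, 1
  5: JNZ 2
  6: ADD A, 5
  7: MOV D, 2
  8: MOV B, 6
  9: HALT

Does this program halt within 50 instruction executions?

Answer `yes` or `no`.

Step 1: PC=0 exec 'MOV A, 5'. After: A=5 B=0 C=0 D=0 ZF=0 PC=1
Step 2: PC=1 exec 'MOV B, 0'. After: A=5 B=0 C=0 D=0 ZF=0 PC=2
Step 3: PC=2 exec 'MUL D, 1'. After: A=5 B=0 C=0 D=0 ZF=1 PC=3
Step 4: PC=3 exec 'MUL C, 1'. After: A=5 B=0 C=0 D=0 ZF=1 PC=4
Step 5: PC=4 exec 'SUB A, 1'. After: A=4 B=0 C=0 D=0 ZF=0 PC=5
Step 6: PC=5 exec 'JNZ 2'. After: A=4 B=0 C=0 D=0 ZF=0 PC=2
Step 7: PC=2 exec 'MUL D, 1'. After: A=4 B=0 C=0 D=0 ZF=1 PC=3
Step 8: PC=3 exec 'MUL C, 1'. After: A=4 B=0 C=0 D=0 ZF=1 PC=4
Step 9: PC=4 exec 'SUB A, 1'. After: A=3 B=0 C=0 D=0 ZF=0 PC=5
Step 10: PC=5 exec 'JNZ 2'. After: A=3 B=0 C=0 D=0 ZF=0 PC=2
Step 11: PC=2 exec 'MUL D, 1'. After: A=3 B=0 C=0 D=0 ZF=1 PC=3
Step 12: PC=3 exec 'MUL C, 1'. After: A=3 B=0 C=0 D=0 ZF=1 PC=4
Step 13: PC=4 exec 'SUB A, 1'. After: A=2 B=0 C=0 D=0 ZF=0 PC=5
Step 14: PC=5 exec 'JNZ 2'. After: A=2 B=0 C=0 D=0 ZF=0 PC=2
Step 15: PC=2 exec 'MUL D, 1'. After: A=2 B=0 C=0 D=0 ZF=1 PC=3
Step 16: PC=3 exec 'MUL C, 1'. After: A=2 B=0 C=0 D=0 ZF=1 PC=4
Step 17: PC=4 exec 'SUB A, 1'. After: A=1 B=0 C=0 D=0 ZF=0 PC=5
Step 18: PC=5 exec 'JNZ 2'. After: A=1 B=0 C=0 D=0 ZF=0 PC=2
Step 19: PC=2 exec 'MUL D, 1'. After: A=1 B=0 C=0 D=0 ZF=1 PC=3
Step 20: PC=3 exec 'MUL C, 1'. After: A=1 B=0 C=0 D=0 ZF=1 PC=4
Step 21: PC=4 exec 'SUB A, 1'. After: A=0 B=0 C=0 D=0 ZF=1 PC=5
Step 22: PC=5 exec 'JNZ 2'. After: A=0 B=0 C=0 D=0 ZF=1 PC=6
Step 23: PC=6 exec 'ADD A, 5'. After: A=5 B=0 C=0 D=0 ZF=0 PC=7
Step 24: PC=7 exec 'MOV D, 2'. After: A=5 B=0 C=0 D=2 ZF=0 PC=8
Step 25: PC=8 exec 'MOV B, 6'. After: A=5 B=6 C=0 D=2 ZF=0 PC=9
Step 26: PC=9 exec 'HALT'. After: A=5 B=6 C=0 D=2 ZF=0 PC=9 HALTED

Answer: yes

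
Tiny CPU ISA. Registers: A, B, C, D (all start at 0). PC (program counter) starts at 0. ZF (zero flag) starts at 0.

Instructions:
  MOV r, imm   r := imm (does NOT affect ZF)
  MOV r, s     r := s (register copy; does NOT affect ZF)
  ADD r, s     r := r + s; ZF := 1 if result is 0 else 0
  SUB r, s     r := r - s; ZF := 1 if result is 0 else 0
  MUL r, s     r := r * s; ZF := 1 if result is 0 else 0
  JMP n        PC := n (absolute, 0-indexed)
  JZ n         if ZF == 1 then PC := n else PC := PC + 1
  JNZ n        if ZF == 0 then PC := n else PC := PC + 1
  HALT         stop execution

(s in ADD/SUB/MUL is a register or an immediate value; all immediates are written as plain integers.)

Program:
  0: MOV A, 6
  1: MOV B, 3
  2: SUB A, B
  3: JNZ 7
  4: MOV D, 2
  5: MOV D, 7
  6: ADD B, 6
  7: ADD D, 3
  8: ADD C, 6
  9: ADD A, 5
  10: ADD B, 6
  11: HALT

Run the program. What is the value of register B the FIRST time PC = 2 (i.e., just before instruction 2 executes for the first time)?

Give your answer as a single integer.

Step 1: PC=0 exec 'MOV A, 6'. After: A=6 B=0 C=0 D=0 ZF=0 PC=1
Step 2: PC=1 exec 'MOV B, 3'. After: A=6 B=3 C=0 D=0 ZF=0 PC=2
First time PC=2: B=3

3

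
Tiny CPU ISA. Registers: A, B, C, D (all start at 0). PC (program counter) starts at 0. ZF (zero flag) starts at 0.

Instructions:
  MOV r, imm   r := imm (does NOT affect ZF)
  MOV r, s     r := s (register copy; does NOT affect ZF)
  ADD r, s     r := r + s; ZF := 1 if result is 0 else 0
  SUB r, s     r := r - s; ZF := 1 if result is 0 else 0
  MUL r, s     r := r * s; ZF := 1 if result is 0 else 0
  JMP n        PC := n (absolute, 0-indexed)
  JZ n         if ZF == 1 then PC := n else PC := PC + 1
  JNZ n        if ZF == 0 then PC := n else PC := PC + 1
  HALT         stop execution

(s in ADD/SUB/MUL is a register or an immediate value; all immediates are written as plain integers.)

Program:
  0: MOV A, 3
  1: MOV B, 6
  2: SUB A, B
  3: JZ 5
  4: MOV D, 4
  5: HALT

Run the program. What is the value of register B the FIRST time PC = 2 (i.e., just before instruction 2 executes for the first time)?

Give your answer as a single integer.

Step 1: PC=0 exec 'MOV A, 3'. After: A=3 B=0 C=0 D=0 ZF=0 PC=1
Step 2: PC=1 exec 'MOV B, 6'. After: A=3 B=6 C=0 D=0 ZF=0 PC=2
First time PC=2: B=6

6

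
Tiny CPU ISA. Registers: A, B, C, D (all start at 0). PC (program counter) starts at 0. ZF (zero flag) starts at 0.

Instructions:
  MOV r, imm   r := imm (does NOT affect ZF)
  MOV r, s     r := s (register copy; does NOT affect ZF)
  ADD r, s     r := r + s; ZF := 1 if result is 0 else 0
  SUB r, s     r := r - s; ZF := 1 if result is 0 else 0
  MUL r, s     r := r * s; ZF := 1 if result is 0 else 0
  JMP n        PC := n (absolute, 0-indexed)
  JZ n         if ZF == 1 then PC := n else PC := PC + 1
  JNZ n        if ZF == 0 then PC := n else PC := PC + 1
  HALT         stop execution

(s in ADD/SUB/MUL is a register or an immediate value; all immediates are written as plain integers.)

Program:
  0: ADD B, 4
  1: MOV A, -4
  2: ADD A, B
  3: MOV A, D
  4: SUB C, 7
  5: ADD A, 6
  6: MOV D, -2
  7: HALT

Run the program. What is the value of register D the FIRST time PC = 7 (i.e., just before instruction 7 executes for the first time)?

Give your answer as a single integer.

Step 1: PC=0 exec 'ADD B, 4'. After: A=0 B=4 C=0 D=0 ZF=0 PC=1
Step 2: PC=1 exec 'MOV A, -4'. After: A=-4 B=4 C=0 D=0 ZF=0 PC=2
Step 3: PC=2 exec 'ADD A, B'. After: A=0 B=4 C=0 D=0 ZF=1 PC=3
Step 4: PC=3 exec 'MOV A, D'. After: A=0 B=4 C=0 D=0 ZF=1 PC=4
Step 5: PC=4 exec 'SUB C, 7'. After: A=0 B=4 C=-7 D=0 ZF=0 PC=5
Step 6: PC=5 exec 'ADD A, 6'. After: A=6 B=4 C=-7 D=0 ZF=0 PC=6
Step 7: PC=6 exec 'MOV D, -2'. After: A=6 B=4 C=-7 D=-2 ZF=0 PC=7
First time PC=7: D=-2

-2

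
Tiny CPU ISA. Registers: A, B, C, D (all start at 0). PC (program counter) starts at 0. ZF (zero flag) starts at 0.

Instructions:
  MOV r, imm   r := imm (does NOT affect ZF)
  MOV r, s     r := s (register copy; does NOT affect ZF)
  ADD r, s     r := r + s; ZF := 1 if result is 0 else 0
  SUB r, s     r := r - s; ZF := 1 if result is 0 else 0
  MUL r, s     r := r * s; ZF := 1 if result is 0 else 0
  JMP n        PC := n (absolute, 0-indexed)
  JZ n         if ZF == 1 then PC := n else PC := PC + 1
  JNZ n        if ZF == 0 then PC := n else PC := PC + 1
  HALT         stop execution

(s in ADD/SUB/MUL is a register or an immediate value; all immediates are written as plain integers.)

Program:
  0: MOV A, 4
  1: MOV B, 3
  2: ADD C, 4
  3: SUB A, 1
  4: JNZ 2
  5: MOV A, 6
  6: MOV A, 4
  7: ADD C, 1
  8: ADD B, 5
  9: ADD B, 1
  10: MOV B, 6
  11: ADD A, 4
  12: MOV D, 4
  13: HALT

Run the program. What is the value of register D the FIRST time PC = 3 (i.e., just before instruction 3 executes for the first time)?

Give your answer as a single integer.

Step 1: PC=0 exec 'MOV A, 4'. After: A=4 B=0 C=0 D=0 ZF=0 PC=1
Step 2: PC=1 exec 'MOV B, 3'. After: A=4 B=3 C=0 D=0 ZF=0 PC=2
Step 3: PC=2 exec 'ADD C, 4'. After: A=4 B=3 C=4 D=0 ZF=0 PC=3
First time PC=3: D=0

0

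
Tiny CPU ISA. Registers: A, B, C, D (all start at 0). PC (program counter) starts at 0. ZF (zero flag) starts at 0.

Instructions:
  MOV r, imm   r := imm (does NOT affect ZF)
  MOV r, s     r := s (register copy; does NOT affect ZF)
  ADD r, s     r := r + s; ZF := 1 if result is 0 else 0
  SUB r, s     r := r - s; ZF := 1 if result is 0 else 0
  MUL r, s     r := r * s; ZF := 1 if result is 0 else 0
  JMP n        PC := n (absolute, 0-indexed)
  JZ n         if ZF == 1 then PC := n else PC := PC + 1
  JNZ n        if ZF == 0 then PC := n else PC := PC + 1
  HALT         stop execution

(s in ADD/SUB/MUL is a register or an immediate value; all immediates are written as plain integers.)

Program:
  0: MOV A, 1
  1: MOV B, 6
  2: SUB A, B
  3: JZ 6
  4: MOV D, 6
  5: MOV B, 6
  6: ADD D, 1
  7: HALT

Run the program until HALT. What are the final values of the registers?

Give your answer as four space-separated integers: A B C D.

Answer: -5 6 0 7

Derivation:
Step 1: PC=0 exec 'MOV A, 1'. After: A=1 B=0 C=0 D=0 ZF=0 PC=1
Step 2: PC=1 exec 'MOV B, 6'. After: A=1 B=6 C=0 D=0 ZF=0 PC=2
Step 3: PC=2 exec 'SUB A, B'. After: A=-5 B=6 C=0 D=0 ZF=0 PC=3
Step 4: PC=3 exec 'JZ 6'. After: A=-5 B=6 C=0 D=0 ZF=0 PC=4
Step 5: PC=4 exec 'MOV D, 6'. After: A=-5 B=6 C=0 D=6 ZF=0 PC=5
Step 6: PC=5 exec 'MOV B, 6'. After: A=-5 B=6 C=0 D=6 ZF=0 PC=6
Step 7: PC=6 exec 'ADD D, 1'. After: A=-5 B=6 C=0 D=7 ZF=0 PC=7
Step 8: PC=7 exec 'HALT'. After: A=-5 B=6 C=0 D=7 ZF=0 PC=7 HALTED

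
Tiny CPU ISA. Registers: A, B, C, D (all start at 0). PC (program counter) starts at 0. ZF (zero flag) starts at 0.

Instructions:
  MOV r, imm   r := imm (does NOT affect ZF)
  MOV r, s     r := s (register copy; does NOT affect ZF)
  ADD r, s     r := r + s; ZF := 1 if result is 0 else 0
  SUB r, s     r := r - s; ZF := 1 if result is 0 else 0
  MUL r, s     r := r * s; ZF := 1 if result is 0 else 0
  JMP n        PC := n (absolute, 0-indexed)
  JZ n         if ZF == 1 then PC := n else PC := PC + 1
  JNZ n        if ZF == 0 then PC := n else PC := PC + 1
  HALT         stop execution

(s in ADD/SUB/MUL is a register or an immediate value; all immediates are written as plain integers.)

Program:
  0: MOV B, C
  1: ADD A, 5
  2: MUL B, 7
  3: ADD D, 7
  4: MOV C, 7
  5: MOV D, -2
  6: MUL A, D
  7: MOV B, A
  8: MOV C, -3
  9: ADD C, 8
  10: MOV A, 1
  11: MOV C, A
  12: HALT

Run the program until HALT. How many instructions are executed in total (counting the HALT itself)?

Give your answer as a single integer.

Step 1: PC=0 exec 'MOV B, C'. After: A=0 B=0 C=0 D=0 ZF=0 PC=1
Step 2: PC=1 exec 'ADD A, 5'. After: A=5 B=0 C=0 D=0 ZF=0 PC=2
Step 3: PC=2 exec 'MUL B, 7'. After: A=5 B=0 C=0 D=0 ZF=1 PC=3
Step 4: PC=3 exec 'ADD D, 7'. After: A=5 B=0 C=0 D=7 ZF=0 PC=4
Step 5: PC=4 exec 'MOV C, 7'. After: A=5 B=0 C=7 D=7 ZF=0 PC=5
Step 6: PC=5 exec 'MOV D, -2'. After: A=5 B=0 C=7 D=-2 ZF=0 PC=6
Step 7: PC=6 exec 'MUL A, D'. After: A=-10 B=0 C=7 D=-2 ZF=0 PC=7
Step 8: PC=7 exec 'MOV B, A'. After: A=-10 B=-10 C=7 D=-2 ZF=0 PC=8
Step 9: PC=8 exec 'MOV C, -3'. After: A=-10 B=-10 C=-3 D=-2 ZF=0 PC=9
Step 10: PC=9 exec 'ADD C, 8'. After: A=-10 B=-10 C=5 D=-2 ZF=0 PC=10
Step 11: PC=10 exec 'MOV A, 1'. After: A=1 B=-10 C=5 D=-2 ZF=0 PC=11
Step 12: PC=11 exec 'MOV C, A'. After: A=1 B=-10 C=1 D=-2 ZF=0 PC=12
Step 13: PC=12 exec 'HALT'. After: A=1 B=-10 C=1 D=-2 ZF=0 PC=12 HALTED
Total instructions executed: 13

Answer: 13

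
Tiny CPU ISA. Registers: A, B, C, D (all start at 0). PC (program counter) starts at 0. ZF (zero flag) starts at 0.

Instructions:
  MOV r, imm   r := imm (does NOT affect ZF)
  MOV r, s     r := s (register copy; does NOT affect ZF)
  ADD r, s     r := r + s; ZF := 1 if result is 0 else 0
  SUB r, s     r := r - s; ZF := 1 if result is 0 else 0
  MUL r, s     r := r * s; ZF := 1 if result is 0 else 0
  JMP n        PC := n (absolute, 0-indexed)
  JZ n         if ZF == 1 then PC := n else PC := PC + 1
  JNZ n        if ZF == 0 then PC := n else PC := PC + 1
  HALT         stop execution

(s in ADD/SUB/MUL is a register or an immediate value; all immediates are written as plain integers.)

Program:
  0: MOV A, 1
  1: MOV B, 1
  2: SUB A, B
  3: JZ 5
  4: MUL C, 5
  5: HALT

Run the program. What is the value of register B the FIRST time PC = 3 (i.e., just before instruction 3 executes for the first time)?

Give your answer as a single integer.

Step 1: PC=0 exec 'MOV A, 1'. After: A=1 B=0 C=0 D=0 ZF=0 PC=1
Step 2: PC=1 exec 'MOV B, 1'. After: A=1 B=1 C=0 D=0 ZF=0 PC=2
Step 3: PC=2 exec 'SUB A, B'. After: A=0 B=1 C=0 D=0 ZF=1 PC=3
First time PC=3: B=1

1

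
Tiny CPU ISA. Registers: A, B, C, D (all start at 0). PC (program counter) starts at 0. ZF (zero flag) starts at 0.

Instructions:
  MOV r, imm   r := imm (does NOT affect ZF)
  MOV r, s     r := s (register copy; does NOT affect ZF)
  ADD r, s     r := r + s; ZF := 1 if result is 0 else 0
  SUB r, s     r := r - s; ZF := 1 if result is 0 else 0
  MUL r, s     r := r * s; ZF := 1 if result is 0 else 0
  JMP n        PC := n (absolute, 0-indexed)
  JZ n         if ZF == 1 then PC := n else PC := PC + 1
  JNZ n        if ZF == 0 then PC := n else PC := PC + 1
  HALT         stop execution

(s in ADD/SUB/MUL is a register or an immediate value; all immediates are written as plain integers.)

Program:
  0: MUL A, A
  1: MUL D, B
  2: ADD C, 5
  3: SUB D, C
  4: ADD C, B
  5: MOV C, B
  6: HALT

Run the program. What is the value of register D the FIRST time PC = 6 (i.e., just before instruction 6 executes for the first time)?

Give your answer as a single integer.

Step 1: PC=0 exec 'MUL A, A'. After: A=0 B=0 C=0 D=0 ZF=1 PC=1
Step 2: PC=1 exec 'MUL D, B'. After: A=0 B=0 C=0 D=0 ZF=1 PC=2
Step 3: PC=2 exec 'ADD C, 5'. After: A=0 B=0 C=5 D=0 ZF=0 PC=3
Step 4: PC=3 exec 'SUB D, C'. After: A=0 B=0 C=5 D=-5 ZF=0 PC=4
Step 5: PC=4 exec 'ADD C, B'. After: A=0 B=0 C=5 D=-5 ZF=0 PC=5
Step 6: PC=5 exec 'MOV C, B'. After: A=0 B=0 C=0 D=-5 ZF=0 PC=6
First time PC=6: D=-5

-5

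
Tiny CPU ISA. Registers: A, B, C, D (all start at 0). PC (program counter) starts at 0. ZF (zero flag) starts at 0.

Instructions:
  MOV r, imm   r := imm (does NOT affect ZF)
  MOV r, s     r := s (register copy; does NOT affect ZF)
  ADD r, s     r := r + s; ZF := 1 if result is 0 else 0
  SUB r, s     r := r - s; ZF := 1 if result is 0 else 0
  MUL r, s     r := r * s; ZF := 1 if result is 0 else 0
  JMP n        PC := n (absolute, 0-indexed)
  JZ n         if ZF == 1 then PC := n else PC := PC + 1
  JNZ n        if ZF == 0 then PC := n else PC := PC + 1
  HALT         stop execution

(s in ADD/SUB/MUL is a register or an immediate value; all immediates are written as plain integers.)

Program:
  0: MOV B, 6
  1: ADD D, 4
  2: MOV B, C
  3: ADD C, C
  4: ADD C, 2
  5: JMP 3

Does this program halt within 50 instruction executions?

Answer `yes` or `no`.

Step 1: PC=0 exec 'MOV B, 6'. After: A=0 B=6 C=0 D=0 ZF=0 PC=1
Step 2: PC=1 exec 'ADD D, 4'. After: A=0 B=6 C=0 D=4 ZF=0 PC=2
Step 3: PC=2 exec 'MOV B, C'. After: A=0 B=0 C=0 D=4 ZF=0 PC=3
Step 4: PC=3 exec 'ADD C, C'. After: A=0 B=0 C=0 D=4 ZF=1 PC=4
Step 5: PC=4 exec 'ADD C, 2'. After: A=0 B=0 C=2 D=4 ZF=0 PC=5
Step 6: PC=5 exec 'JMP 3'. After: A=0 B=0 C=2 D=4 ZF=0 PC=3
Step 7: PC=3 exec 'ADD C, C'. After: A=0 B=0 C=4 D=4 ZF=0 PC=4
Step 8: PC=4 exec 'ADD C, 2'. After: A=0 B=0 C=6 D=4 ZF=0 PC=5
Step 9: PC=5 exec 'JMP 3'. After: A=0 B=0 C=6 D=4 ZF=0 PC=3
Step 10: PC=3 exec 'ADD C, C'. After: A=0 B=0 C=12 D=4 ZF=0 PC=4
Step 11: PC=4 exec 'ADD C, 2'. After: A=0 B=0 C=14 D=4 ZF=0 PC=5
Step 12: PC=5 exec 'JMP 3'. After: A=0 B=0 C=14 D=4 ZF=0 PC=3
Step 13: PC=3 exec 'ADD C, C'. After: A=0 B=0 C=28 D=4 ZF=0 PC=4
Step 14: PC=4 exec 'ADD C, 2'. After: A=0 B=0 C=30 D=4 ZF=0 PC=5
Step 15: PC=5 exec 'JMP 3'. After: A=0 B=0 C=30 D=4 ZF=0 PC=3
After 50 steps: not halted. PC revisits the same instructions with no path to HALT; will never halt.

Answer: no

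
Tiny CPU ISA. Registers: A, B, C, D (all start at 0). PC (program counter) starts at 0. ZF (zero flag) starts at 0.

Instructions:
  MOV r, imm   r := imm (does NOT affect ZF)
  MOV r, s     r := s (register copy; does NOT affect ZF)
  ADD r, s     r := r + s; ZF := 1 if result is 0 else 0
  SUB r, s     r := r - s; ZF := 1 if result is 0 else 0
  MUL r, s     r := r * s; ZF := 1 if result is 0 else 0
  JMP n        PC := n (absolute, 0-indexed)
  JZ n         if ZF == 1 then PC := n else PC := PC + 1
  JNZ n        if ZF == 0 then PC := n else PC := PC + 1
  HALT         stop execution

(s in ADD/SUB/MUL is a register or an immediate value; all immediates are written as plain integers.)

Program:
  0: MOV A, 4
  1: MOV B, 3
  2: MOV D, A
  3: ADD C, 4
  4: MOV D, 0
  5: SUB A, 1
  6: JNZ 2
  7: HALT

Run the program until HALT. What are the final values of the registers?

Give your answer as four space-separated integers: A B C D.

Step 1: PC=0 exec 'MOV A, 4'. After: A=4 B=0 C=0 D=0 ZF=0 PC=1
Step 2: PC=1 exec 'MOV B, 3'. After: A=4 B=3 C=0 D=0 ZF=0 PC=2
Step 3: PC=2 exec 'MOV D, A'. After: A=4 B=3 C=0 D=4 ZF=0 PC=3
Step 4: PC=3 exec 'ADD C, 4'. After: A=4 B=3 C=4 D=4 ZF=0 PC=4
Step 5: PC=4 exec 'MOV D, 0'. After: A=4 B=3 C=4 D=0 ZF=0 PC=5
Step 6: PC=5 exec 'SUB A, 1'. After: A=3 B=3 C=4 D=0 ZF=0 PC=6
Step 7: PC=6 exec 'JNZ 2'. After: A=3 B=3 C=4 D=0 ZF=0 PC=2
Step 8: PC=2 exec 'MOV D, A'. After: A=3 B=3 C=4 D=3 ZF=0 PC=3
Step 9: PC=3 exec 'ADD C, 4'. After: A=3 B=3 C=8 D=3 ZF=0 PC=4
Step 10: PC=4 exec 'MOV D, 0'. After: A=3 B=3 C=8 D=0 ZF=0 PC=5
Step 11: PC=5 exec 'SUB A, 1'. After: A=2 B=3 C=8 D=0 ZF=0 PC=6
Step 12: PC=6 exec 'JNZ 2'. After: A=2 B=3 C=8 D=0 ZF=0 PC=2
Step 13: PC=2 exec 'MOV D, A'. After: A=2 B=3 C=8 D=2 ZF=0 PC=3
Step 14: PC=3 exec 'ADD C, 4'. After: A=2 B=3 C=12 D=2 ZF=0 PC=4
Step 15: PC=4 exec 'MOV D, 0'. After: A=2 B=3 C=12 D=0 ZF=0 PC=5
Step 16: PC=5 exec 'SUB A, 1'. After: A=1 B=3 C=12 D=0 ZF=0 PC=6
Step 17: PC=6 exec 'JNZ 2'. After: A=1 B=3 C=12 D=0 ZF=0 PC=2
Step 18: PC=2 exec 'MOV D, A'. After: A=1 B=3 C=12 D=1 ZF=0 PC=3
Step 19: PC=3 exec 'ADD C, 4'. After: A=1 B=3 C=16 D=1 ZF=0 PC=4
Step 20: PC=4 exec 'MOV D, 0'. After: A=1 B=3 C=16 D=0 ZF=0 PC=5
Step 21: PC=5 exec 'SUB A, 1'. After: A=0 B=3 C=16 D=0 ZF=1 PC=6
Step 22: PC=6 exec 'JNZ 2'. After: A=0 B=3 C=16 D=0 ZF=1 PC=7
Step 23: PC=7 exec 'HALT'. After: A=0 B=3 C=16 D=0 ZF=1 PC=7 HALTED

Answer: 0 3 16 0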